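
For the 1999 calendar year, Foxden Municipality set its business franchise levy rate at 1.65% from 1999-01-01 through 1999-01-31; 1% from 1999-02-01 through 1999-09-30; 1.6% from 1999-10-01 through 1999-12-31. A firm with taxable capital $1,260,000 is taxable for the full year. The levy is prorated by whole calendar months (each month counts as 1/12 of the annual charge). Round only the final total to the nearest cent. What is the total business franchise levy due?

$15,172.50

1999-01-01 to 1999-01-31: 1 month at 1.65% → $1,260,000 × 1.65% × 1/12 = $1,732.5000
1999-02-01 to 1999-09-30: 8 months at 1% → $1,260,000 × 1% × 8/12 = $8,400.0000
1999-10-01 to 1999-12-31: 3 months at 1.6% → $1,260,000 × 1.6% × 3/12 = $5,040.0000
Total = $15,172.5000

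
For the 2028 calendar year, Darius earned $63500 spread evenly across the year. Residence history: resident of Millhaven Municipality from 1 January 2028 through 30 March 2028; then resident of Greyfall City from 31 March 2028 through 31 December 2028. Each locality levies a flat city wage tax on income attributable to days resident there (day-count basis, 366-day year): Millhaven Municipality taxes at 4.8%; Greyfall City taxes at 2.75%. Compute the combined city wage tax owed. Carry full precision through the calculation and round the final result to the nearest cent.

Millhaven Municipality, 1 January – 30 March 2028: 90 days → $63500 × 4.8% × 90/366 = $749.5082
Greyfall City, 31 March – 31 December 2028: 276 days → $63500 × 2.75% × 276/366 = $1316.8443
Total = $2066.3525

$2066.35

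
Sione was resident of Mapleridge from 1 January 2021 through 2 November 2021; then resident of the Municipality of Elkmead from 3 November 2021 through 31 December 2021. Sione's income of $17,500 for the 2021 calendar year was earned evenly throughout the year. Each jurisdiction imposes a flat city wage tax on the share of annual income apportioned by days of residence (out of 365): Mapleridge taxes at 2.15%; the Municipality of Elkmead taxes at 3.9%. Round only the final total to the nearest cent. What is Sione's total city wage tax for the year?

$425.75

Mapleridge, 1 January – 2 November 2021: 306 days → $17,500 × 2.15% × 306/365 = $315.4315
The Municipality of Elkmead, 3 November – 31 December 2021: 59 days → $17,500 × 3.9% × 59/365 = $110.3219
Total = $425.7534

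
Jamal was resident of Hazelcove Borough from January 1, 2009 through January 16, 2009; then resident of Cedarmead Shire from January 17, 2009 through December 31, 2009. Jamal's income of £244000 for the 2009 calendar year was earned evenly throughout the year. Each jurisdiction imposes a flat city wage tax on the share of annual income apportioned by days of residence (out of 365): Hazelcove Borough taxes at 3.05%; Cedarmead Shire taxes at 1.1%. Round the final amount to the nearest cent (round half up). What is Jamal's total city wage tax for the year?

£2892.57

Hazelcove Borough, January 1 – January 16, 2009: 16 days → £244000 × 3.05% × 16/365 = £326.2247
Cedarmead Shire, January 17 – December 31, 2009: 349 days → £244000 × 1.1% × 349/365 = £2566.3452
Total = £2892.5699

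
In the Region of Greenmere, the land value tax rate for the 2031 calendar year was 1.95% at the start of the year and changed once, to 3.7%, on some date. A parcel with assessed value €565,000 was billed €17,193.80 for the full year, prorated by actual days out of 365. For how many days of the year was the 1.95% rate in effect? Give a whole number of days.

137 days

Let d = days at the first rate; then 365 − d days at the second rate.
€565,000 × [1.95%·d + 3.7%·(365−d)] / 365 = €17,193.80
Solving gives d = 137, so the new rate took effect on 18 May 2031.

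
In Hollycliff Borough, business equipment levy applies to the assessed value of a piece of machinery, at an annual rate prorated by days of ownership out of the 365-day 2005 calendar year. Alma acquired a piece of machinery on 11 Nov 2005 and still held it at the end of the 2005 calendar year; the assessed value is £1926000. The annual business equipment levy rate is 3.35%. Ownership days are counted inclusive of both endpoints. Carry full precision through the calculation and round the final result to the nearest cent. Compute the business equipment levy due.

£9015.26

Days held (11 Nov – 31 Dec 2005): 51 out of 365
Tax = £1926000 × 3.35% × 51/365 = £9015.2630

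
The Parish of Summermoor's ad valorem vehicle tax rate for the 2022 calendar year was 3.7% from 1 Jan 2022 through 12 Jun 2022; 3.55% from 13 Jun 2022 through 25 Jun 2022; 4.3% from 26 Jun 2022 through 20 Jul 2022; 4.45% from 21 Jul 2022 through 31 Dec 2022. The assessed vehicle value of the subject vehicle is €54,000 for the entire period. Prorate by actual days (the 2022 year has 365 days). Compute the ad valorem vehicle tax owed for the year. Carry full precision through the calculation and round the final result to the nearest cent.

€2,199.28

1 Jan – 12 Jun 2022: 163 days at 3.7% → €54,000 × 3.7% × 163/365 = €892.2575
13 Jun – 25 Jun 2022: 13 days at 3.55% → €54,000 × 3.55% × 13/365 = €68.2767
26 Jun – 20 Jul 2022: 25 days at 4.3% → €54,000 × 4.3% × 25/365 = €159.0411
21 Jul – 31 Dec 2022: 164 days at 4.45% → €54,000 × 4.45% × 164/365 = €1,079.7041
Total = €2,199.2795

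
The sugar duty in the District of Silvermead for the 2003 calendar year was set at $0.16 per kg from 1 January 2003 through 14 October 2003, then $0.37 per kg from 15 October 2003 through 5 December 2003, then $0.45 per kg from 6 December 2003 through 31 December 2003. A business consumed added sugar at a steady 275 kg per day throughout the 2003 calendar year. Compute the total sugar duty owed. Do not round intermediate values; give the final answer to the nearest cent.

1 January – 14 October 2003: 287 days × 275 kg/day = 78,925 kg at $0.16/kg → $12628.00
15 October – 5 December 2003: 52 days × 275 kg/day = 14,300 kg at $0.37/kg → $5291.00
6 December – 31 December 2003: 26 days × 275 kg/day = 7,150 kg at $0.45/kg → $3217.50

$21136.50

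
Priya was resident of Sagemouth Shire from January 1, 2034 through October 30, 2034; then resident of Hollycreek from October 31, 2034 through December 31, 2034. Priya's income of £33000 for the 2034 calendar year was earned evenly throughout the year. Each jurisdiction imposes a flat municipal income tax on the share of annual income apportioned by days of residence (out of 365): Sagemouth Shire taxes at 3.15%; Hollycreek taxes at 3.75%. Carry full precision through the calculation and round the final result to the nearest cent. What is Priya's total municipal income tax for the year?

£1073.13

Sagemouth Shire, January 1 – October 30, 2034: 303 days → £33000 × 3.15% × 303/365 = £862.9274
Hollycreek, October 31 – December 31, 2034: 62 days → £33000 × 3.75% × 62/365 = £210.2055
Total = £1073.1329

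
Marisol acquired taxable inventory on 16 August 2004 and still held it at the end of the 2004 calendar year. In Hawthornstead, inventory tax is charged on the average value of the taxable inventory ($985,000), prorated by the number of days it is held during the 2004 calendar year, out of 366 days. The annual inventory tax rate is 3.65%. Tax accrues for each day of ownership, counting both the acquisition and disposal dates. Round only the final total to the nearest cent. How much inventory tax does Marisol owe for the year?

$13,555.86

Days held (16 August – 31 December 2004): 138 out of 366
Tax = $985,000 × 3.65% × 138/366 = $13,555.8607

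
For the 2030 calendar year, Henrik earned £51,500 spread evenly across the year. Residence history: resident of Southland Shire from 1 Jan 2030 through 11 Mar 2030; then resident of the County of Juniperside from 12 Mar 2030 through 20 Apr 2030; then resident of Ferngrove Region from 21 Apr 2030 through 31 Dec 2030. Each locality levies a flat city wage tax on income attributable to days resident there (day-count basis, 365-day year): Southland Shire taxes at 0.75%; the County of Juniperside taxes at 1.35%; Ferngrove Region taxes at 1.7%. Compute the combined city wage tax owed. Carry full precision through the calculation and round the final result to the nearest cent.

Southland Shire, 1 Jan – 11 Mar 2030: 70 days → £51,500 × 0.75% × 70/365 = £74.0753
The County of Juniperside, 12 Mar – 20 Apr 2030: 40 days → £51,500 × 1.35% × 40/365 = £76.1918
Ferngrove Region, 21 Apr – 31 Dec 2030: 255 days → £51,500 × 1.7% × 255/365 = £611.6507
Total = £761.9178

£761.92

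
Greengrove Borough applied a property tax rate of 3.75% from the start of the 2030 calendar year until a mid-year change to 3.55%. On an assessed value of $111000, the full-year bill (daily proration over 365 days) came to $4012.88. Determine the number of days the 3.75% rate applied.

119 days

Let d = days at the first rate; then 365 − d days at the second rate.
$111000 × [3.75%·d + 3.55%·(365−d)] / 365 = $4012.88
Solving gives d = 119, so the new rate took effect on April 30, 2030.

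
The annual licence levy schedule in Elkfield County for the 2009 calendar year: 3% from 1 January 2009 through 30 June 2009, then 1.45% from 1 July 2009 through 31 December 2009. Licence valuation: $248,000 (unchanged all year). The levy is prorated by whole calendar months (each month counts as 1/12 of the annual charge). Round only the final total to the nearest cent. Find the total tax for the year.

$5,518.00

1 January – 30 June 2009: 6 months at 3% → $248,000 × 3% × 6/12 = $3,720.0000
1 July – 31 December 2009: 6 months at 1.45% → $248,000 × 1.45% × 6/12 = $1,798.0000
Total = $5,518.0000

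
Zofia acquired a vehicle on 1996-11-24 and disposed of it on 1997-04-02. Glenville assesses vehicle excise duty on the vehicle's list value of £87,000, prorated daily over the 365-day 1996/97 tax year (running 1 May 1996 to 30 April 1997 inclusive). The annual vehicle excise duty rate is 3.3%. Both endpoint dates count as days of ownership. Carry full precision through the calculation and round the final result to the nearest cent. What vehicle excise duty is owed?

Days held (1996-11-24 to 1997-04-02): 130 out of 365
Tax = £87,000 × 3.3% × 130/365 = £1,022.5479

£1,022.55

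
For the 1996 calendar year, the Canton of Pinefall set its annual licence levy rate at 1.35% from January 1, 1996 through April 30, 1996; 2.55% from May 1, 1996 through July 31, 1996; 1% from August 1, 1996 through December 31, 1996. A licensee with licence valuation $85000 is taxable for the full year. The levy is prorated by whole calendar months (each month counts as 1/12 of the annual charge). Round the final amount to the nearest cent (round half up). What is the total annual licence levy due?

$1278.54

January 1 – April 30, 1996: 4 months at 1.35% → $85000 × 1.35% × 4/12 = $382.5000
May 1 – July 31, 1996: 3 months at 2.55% → $85000 × 2.55% × 3/12 = $541.8750
August 1 – December 31, 1996: 5 months at 1% → $85000 × 1% × 5/12 = $354.1667
Total = $1278.5417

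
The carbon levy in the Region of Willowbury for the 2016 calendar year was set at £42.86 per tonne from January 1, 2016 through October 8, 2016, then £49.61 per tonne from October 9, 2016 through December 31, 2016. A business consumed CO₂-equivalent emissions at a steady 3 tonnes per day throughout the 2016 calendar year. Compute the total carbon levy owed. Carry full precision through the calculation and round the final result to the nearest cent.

January 1 – October 8, 2016: 282 days × 3 tonnes/day = 846 tonnes at £42.86/tonne → £36259.56
October 9 – December 31, 2016: 84 days × 3 tonnes/day = 252 tonnes at £49.61/tonne → £12501.72

£48761.28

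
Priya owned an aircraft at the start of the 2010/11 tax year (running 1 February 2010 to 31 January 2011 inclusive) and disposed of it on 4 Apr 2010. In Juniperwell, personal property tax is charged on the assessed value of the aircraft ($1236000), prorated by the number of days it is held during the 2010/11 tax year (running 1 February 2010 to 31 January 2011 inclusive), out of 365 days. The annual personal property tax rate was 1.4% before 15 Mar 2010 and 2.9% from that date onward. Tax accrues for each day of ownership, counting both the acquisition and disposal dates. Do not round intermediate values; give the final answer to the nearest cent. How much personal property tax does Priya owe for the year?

1 Feb – 14 Mar 2010: 42 days at 1.4% → $1236000 × 1.4% × 42/365 = $1991.1452
15 Mar – 4 Apr 2010: 21 days at 2.9% → $1236000 × 2.9% × 21/365 = $2062.2575
Total = $4053.4027

$4053.40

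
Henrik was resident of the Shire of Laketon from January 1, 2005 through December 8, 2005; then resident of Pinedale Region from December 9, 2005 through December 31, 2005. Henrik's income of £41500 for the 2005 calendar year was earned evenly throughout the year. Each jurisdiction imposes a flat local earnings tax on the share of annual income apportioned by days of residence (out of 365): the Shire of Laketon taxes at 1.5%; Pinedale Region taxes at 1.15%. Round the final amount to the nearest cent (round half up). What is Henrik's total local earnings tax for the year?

£613.35

The Shire of Laketon, January 1 – December 8, 2005: 342 days → £41500 × 1.5% × 342/365 = £583.2740
Pinedale Region, December 9 – December 31, 2005: 23 days → £41500 × 1.15% × 23/365 = £30.0733
Total = £613.3473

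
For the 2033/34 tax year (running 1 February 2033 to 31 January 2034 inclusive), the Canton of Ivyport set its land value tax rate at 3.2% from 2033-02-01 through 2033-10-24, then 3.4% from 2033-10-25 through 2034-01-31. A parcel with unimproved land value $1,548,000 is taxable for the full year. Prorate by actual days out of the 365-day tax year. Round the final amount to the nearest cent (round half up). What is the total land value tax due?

$50,375.74

2033-02-01 to 2033-10-24: 266 days at 3.2% → $1,548,000 × 3.2% × 266/365 = $36,100.2082
2033-10-25 to 2034-01-31: 99 days at 3.4% → $1,548,000 × 3.4% × 99/365 = $14,275.5288
Total = $50,375.7370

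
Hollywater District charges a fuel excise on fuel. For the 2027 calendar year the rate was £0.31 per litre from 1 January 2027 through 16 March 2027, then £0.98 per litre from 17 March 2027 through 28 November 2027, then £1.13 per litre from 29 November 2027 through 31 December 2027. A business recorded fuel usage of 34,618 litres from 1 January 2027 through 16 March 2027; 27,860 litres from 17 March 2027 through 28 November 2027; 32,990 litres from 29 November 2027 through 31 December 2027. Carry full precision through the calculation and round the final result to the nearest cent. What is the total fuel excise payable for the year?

1 January – 16 March 2027: 34,618 litres at £0.31/litre → £10,731.58
17 March – 28 November 2027: 27,860 litres at £0.98/litre → £27,302.80
29 November – 31 December 2027: 32,990 litres at £1.13/litre → £37,278.70

£75,313.08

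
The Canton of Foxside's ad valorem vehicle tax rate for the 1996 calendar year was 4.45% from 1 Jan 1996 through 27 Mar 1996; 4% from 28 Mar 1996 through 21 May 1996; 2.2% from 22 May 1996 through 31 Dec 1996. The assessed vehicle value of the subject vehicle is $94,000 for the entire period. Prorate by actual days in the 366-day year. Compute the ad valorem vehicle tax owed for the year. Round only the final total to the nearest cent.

1 Jan – 27 Mar 1996: 87 days at 4.45% → $94,000 × 4.45% × 87/366 = $994.3197
28 Mar – 21 May 1996: 55 days at 4% → $94,000 × 4% × 55/366 = $565.0273
22 May – 31 Dec 1996: 224 days at 2.2% → $94,000 × 2.2% × 224/366 = $1,265.6612
Total = $2,825.0082

$2,825.01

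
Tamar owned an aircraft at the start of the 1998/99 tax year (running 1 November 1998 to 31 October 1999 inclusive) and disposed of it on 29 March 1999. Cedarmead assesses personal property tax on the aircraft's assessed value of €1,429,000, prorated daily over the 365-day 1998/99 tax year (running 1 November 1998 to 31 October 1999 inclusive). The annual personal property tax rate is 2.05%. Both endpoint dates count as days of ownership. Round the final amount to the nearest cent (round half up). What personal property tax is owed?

Days held (1 November 1998 – 29 March 1999): 149 out of 365
Tax = €1,429,000 × 2.05% × 149/365 = €11,958.5767

€11,958.58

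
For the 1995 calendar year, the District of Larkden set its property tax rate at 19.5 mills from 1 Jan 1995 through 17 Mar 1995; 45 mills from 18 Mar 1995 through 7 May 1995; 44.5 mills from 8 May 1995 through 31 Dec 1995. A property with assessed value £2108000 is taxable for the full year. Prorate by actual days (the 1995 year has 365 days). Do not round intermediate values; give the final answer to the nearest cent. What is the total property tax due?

1 Jan – 17 Mar 1995: 76 days at 19.5 mills → £2108000 × 1.95% × 76/365 = £8559.0575
18 Mar – 7 May 1995: 51 days at 45 mills → £2108000 × 4.5% × 51/365 = £13254.4110
8 May – 31 Dec 1995: 238 days at 44.5 mills → £2108000 × 4.45% × 238/365 = £61166.6521
Total = £82980.1205

£82980.12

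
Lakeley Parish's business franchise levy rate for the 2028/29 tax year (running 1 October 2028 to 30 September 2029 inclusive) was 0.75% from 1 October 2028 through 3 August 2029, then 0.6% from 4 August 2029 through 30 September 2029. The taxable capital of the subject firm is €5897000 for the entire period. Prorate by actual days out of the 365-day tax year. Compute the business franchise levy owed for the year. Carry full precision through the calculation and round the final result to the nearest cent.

1 October 2028 – 3 August 2029: 307 days at 0.75% → €5897000 × 0.75% × 307/365 = €37199.5685
4 August – 30 September 2029: 58 days at 0.6% → €5897000 × 0.6% × 58/365 = €5622.3452
Total = €42821.9137

€42821.91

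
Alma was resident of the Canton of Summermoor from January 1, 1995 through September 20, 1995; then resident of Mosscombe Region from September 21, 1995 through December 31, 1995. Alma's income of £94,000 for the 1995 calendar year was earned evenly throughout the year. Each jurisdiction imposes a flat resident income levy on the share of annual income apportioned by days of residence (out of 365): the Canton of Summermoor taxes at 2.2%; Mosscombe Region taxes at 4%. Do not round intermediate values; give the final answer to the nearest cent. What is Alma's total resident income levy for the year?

The Canton of Summermoor, January 1 – September 20, 1995: 263 days → £94,000 × 2.2% × 263/365 = £1,490.0932
Mosscombe Region, September 21 – December 31, 1995: 102 days → £94,000 × 4% × 102/365 = £1,050.7397
Total = £2,540.8329

£2,540.83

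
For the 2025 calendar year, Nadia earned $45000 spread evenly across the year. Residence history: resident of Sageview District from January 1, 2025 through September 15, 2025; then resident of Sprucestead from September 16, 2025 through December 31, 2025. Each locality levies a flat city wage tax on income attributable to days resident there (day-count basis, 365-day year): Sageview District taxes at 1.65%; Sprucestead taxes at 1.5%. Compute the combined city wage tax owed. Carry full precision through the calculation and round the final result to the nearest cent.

$722.71

Sageview District, January 1 – September 15, 2025: 258 days → $45000 × 1.65% × 258/365 = $524.8356
Sprucestead, September 16 – December 31, 2025: 107 days → $45000 × 1.5% × 107/365 = $197.8767
Total = $722.7123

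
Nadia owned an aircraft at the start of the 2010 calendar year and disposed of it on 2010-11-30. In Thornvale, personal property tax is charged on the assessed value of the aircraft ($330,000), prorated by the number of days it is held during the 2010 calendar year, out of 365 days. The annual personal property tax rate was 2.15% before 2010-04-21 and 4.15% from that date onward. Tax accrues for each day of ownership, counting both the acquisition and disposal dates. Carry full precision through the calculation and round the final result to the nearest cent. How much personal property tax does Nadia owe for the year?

$10,542.82

2010-01-01 to 2010-04-20: 110 days at 2.15% → $330,000 × 2.15% × 110/365 = $2,138.2192
2010-04-21 to 2010-11-30: 224 days at 4.15% → $330,000 × 4.15% × 224/365 = $8,404.6027
Total = $10,542.8219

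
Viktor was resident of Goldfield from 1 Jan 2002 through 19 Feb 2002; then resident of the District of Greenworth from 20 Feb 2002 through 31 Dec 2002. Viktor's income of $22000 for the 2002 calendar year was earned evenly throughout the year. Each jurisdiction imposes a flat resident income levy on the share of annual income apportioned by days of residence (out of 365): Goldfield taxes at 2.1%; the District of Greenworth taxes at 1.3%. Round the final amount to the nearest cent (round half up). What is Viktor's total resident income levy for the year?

Goldfield, 1 Jan – 19 Feb 2002: 50 days → $22000 × 2.1% × 50/365 = $63.2877
The District of Greenworth, 20 Feb – 31 Dec 2002: 315 days → $22000 × 1.3% × 315/365 = $246.8219
Total = $310.1096

$310.11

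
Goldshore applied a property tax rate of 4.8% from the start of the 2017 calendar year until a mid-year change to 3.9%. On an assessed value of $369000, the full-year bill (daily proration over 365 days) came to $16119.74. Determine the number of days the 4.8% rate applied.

Let d = days at the first rate; then 365 − d days at the second rate.
$369000 × [4.8%·d + 3.9%·(365−d)] / 365 = $16119.74
Solving gives d = 190, so the new rate took effect on 10 Jul 2017.

190 days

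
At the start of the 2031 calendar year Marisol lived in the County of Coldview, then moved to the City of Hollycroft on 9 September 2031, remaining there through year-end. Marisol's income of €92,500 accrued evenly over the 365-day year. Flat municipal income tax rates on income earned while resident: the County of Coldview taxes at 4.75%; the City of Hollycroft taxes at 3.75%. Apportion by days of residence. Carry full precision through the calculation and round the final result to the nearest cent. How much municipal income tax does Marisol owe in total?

The County of Coldview, 1 January – 8 September 2031: 251 days → €92,500 × 4.75% × 251/365 = €3,021.4555
The City of Hollycroft, 9 September – 31 December 2031: 114 days → €92,500 × 3.75% × 114/365 = €1,083.3904
Total = €4,104.8459

€4,104.85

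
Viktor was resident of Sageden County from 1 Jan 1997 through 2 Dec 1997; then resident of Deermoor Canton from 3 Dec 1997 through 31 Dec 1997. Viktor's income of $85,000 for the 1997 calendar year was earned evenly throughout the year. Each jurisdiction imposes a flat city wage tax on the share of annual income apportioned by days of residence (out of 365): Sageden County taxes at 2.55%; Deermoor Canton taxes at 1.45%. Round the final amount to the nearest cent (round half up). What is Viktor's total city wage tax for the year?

Sageden County, 1 Jan – 2 Dec 1997: 336 days → $85,000 × 2.55% × 336/365 = $1,995.2877
Deermoor Canton, 3 Dec – 31 Dec 1997: 29 days → $85,000 × 1.45% × 29/365 = $97.9247
Total = $2,093.2123

$2,093.21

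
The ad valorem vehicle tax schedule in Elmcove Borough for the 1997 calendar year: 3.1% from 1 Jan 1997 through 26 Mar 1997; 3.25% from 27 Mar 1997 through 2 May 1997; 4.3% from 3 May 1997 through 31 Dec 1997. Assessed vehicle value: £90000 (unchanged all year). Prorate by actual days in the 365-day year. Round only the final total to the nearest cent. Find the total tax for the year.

1 Jan – 26 Mar 1997: 85 days at 3.1% → £90000 × 3.1% × 85/365 = £649.7260
27 Mar – 2 May 1997: 37 days at 3.25% → £90000 × 3.25% × 37/365 = £296.5068
3 May – 31 Dec 1997: 243 days at 4.3% → £90000 × 4.3% × 243/365 = £2576.4658
Total = £3522.6986

£3522.70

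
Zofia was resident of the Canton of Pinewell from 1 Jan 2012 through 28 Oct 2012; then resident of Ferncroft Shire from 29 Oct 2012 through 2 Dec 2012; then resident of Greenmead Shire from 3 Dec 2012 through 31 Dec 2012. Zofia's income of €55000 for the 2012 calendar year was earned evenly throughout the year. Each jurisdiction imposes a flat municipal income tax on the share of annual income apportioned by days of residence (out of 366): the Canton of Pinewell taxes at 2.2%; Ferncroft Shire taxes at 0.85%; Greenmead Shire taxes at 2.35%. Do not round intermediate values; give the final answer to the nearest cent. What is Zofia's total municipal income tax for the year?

€1145.53

The Canton of Pinewell, 1 Jan – 28 Oct 2012: 302 days → €55000 × 2.2% × 302/366 = €998.4153
Ferncroft Shire, 29 Oct – 2 Dec 2012: 35 days → €55000 × 0.85% × 35/366 = €44.7063
Greenmead Shire, 3 Dec – 31 Dec 2012: 29 days → €55000 × 2.35% × 29/366 = €102.4112
Total = €1145.5328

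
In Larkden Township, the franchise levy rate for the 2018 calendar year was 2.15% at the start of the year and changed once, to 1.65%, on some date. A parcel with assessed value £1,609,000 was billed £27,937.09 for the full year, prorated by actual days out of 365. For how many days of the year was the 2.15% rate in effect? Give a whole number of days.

Let d = days at the first rate; then 365 − d days at the second rate.
£1,609,000 × [2.15%·d + 1.65%·(365−d)] / 365 = £27,937.09
Solving gives d = 63, so the new rate took effect on 5 Mar 2018.

63 days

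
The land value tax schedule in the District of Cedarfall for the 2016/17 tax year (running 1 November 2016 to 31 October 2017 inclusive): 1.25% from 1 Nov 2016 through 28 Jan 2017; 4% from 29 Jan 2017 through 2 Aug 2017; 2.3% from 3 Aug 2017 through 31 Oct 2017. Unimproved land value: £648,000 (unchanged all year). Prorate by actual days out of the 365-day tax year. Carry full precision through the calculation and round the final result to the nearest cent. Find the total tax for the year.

1 Nov 2016 – 28 Jan 2017: 89 days at 1.25% → £648,000 × 1.25% × 89/365 = £1,975.0685
29 Jan – 2 Aug 2017: 186 days at 4% → £648,000 × 4% × 186/365 = £13,208.5479
3 Aug – 31 Oct 2017: 90 days at 2.3% → £648,000 × 2.3% × 90/365 = £3,674.9589
Total = £18,858.5753

£18,858.58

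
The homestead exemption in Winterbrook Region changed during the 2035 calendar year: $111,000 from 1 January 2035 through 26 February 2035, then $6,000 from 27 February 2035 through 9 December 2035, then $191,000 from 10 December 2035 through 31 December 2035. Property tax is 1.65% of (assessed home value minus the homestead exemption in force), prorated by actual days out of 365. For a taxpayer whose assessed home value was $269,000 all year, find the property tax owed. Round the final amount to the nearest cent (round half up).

$3,884.96

1 January – 26 February 2035: 57 days, exemption $111,000 → ($269,000 − $111,000) × 1.65% × 57/365 = $407.1205
27 February – 9 December 2035: 286 days, exemption $6,000 → ($269,000 − $6,000) × 1.65% × 286/365 = $3,400.2658
10 December – 31 December 2035: 22 days, exemption $191,000 → ($269,000 − $191,000) × 1.65% × 22/365 = $77.5726
Total = $3,884.9589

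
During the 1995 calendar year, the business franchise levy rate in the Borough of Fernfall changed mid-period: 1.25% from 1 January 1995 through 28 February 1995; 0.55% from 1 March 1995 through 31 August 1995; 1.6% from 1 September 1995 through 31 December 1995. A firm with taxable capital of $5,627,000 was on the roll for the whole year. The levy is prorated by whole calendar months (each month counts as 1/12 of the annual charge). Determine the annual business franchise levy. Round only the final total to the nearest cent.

1 January – 28 February 1995: 2 months at 1.25% → $5,627,000 × 1.25% × 2/12 = $11,722.9167
1 March – 31 August 1995: 6 months at 0.55% → $5,627,000 × 0.55% × 6/12 = $15,474.2500
1 September – 31 December 1995: 4 months at 1.6% → $5,627,000 × 1.6% × 4/12 = $30,010.6667
Total = $57,207.8333

$57,207.83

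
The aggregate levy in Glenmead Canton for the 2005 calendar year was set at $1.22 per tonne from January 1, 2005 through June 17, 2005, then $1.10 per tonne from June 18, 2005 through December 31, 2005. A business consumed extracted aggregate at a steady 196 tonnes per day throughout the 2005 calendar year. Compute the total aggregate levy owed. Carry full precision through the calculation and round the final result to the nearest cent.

$82,645.36

January 1 – June 17, 2005: 168 days × 196 tonnes/day = 32,928 tonnes at $1.22/tonne → $40,172.16
June 18 – December 31, 2005: 197 days × 196 tonnes/day = 38,612 tonnes at $1.10/tonne → $42,473.20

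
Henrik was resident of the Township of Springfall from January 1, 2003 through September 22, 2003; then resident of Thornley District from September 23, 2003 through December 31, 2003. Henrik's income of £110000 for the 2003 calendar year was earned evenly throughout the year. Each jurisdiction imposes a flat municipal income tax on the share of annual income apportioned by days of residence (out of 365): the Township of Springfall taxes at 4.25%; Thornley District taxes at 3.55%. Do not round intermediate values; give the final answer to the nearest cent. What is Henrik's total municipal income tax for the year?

The Township of Springfall, January 1 – September 22, 2003: 265 days → £110000 × 4.25% × 265/365 = £3394.1781
Thornley District, September 23 – December 31, 2003: 100 days → £110000 × 3.55% × 100/365 = £1069.8630
Total = £4464.0411

£4464.04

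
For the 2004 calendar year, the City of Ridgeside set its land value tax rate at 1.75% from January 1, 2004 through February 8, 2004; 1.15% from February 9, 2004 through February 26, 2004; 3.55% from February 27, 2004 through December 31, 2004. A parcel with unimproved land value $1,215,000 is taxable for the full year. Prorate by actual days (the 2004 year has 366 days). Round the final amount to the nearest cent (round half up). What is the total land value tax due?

January 1 – February 8, 2004: 39 days at 1.75% → $1,215,000 × 1.75% × 39/366 = $2,265.6762
February 9 – February 26, 2004: 18 days at 1.15% → $1,215,000 × 1.15% × 18/366 = $687.1721
February 27 – December 31, 2004: 309 days at 3.55% → $1,215,000 × 3.55% × 309/366 = $36,415.1434
Total = $39,367.9918

$39,367.99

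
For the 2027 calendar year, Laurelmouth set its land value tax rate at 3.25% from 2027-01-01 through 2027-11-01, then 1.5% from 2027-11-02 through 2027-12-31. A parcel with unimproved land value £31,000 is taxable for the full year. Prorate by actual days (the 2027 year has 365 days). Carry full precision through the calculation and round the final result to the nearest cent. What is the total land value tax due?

2027-01-01 to 2027-11-01: 305 days at 3.25% → £31,000 × 3.25% × 305/365 = £841.8836
2027-11-02 to 2027-12-31: 60 days at 1.5% → £31,000 × 1.5% × 60/365 = £76.4384
Total = £918.3219

£918.32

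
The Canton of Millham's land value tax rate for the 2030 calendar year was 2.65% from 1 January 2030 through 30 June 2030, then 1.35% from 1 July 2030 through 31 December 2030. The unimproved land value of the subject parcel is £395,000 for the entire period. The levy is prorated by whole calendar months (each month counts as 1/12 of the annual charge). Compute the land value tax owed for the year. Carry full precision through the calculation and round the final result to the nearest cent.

1 January – 30 June 2030: 6 months at 2.65% → £395,000 × 2.65% × 6/12 = £5,233.7500
1 July – 31 December 2030: 6 months at 1.35% → £395,000 × 1.35% × 6/12 = £2,666.2500
Total = £7,900.0000

£7,900.00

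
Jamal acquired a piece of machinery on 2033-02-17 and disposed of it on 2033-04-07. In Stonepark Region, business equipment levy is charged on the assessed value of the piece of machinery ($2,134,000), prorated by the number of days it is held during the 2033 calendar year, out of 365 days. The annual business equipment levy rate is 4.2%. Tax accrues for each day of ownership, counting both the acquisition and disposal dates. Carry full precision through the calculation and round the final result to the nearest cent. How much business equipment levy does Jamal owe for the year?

$12,277.81

Days held (2033-02-17 to 2033-04-07): 50 out of 365
Tax = $2,134,000 × 4.2% × 50/365 = $12,277.8082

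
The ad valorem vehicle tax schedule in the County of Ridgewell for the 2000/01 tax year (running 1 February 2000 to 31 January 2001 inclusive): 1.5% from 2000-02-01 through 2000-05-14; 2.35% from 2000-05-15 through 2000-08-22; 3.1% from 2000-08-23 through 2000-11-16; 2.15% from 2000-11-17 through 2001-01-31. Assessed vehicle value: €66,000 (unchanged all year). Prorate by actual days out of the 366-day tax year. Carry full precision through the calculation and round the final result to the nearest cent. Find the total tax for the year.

€1,480.49

2000-02-01 to 2000-05-14: 104 days at 1.5% → €66,000 × 1.5% × 104/366 = €281.3115
2000-05-15 to 2000-08-22: 100 days at 2.35% → €66,000 × 2.35% × 100/366 = €423.7705
2000-08-23 to 2000-11-16: 86 days at 3.1% → €66,000 × 3.1% × 86/366 = €480.7541
2000-11-17 to 2001-01-31: 76 days at 2.15% → €66,000 × 2.15% × 76/366 = €294.6557
Total = €1,480.4918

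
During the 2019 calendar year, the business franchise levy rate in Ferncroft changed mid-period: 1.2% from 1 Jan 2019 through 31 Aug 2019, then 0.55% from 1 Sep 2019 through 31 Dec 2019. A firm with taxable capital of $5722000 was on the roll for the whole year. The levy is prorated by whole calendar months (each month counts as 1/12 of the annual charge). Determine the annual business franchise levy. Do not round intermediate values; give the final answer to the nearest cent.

$56266.33

1 Jan – 31 Aug 2019: 8 months at 1.2% → $5722000 × 1.2% × 8/12 = $45776.0000
1 Sep – 31 Dec 2019: 4 months at 0.55% → $5722000 × 0.55% × 4/12 = $10490.3333
Total = $56266.3333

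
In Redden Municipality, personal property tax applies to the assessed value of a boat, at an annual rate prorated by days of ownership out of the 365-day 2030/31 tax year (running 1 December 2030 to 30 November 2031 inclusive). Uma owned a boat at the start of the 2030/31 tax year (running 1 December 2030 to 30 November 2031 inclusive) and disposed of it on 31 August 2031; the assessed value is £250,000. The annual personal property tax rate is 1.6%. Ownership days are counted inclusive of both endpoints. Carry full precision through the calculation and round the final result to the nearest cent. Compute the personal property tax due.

Days held (1 December 2030 – 31 August 2031): 274 out of 365
Tax = £250,000 × 1.6% × 274/365 = £3,002.7397

£3,002.74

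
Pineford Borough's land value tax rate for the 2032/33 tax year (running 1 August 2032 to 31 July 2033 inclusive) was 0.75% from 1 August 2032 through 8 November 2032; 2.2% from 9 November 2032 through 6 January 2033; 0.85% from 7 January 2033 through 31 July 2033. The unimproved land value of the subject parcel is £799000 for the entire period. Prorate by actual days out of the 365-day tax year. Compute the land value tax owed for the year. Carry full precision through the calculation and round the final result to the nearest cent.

£8316.17

1 August – 8 November 2032: 100 days at 0.75% → £799000 × 0.75% × 100/365 = £1641.7808
9 November 2032 – 6 January 2033: 59 days at 2.2% → £799000 × 2.2% × 59/365 = £2841.3753
7 January – 31 July 2033: 206 days at 0.85% → £799000 × 0.85% × 206/365 = £3833.0110
Total = £8316.1671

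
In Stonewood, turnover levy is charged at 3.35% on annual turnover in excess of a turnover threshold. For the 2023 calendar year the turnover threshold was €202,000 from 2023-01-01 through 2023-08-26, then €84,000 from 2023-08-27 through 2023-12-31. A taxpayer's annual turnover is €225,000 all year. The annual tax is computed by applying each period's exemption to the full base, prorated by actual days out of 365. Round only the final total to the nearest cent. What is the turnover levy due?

2023-01-01 to 2023-08-26: 238 days, exemption €202,000 → (€225,000 − €202,000) × 3.35% × 238/365 = €502.4082
2023-08-27 to 2023-12-31: 127 days, exemption €84,000 → (€225,000 − €84,000) × 3.35% × 127/365 = €1,643.5192
Total = €2,145.9274

€2,145.93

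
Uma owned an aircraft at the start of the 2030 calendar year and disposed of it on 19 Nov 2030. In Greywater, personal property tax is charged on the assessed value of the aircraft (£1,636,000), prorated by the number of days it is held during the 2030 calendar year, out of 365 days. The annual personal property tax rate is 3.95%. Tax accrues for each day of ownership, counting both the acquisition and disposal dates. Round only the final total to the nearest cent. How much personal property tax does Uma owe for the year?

Days held (1 Jan – 19 Nov 2030): 323 out of 365
Tax = £1,636,000 × 3.95% × 323/365 = £57,186.0438

£57,186.04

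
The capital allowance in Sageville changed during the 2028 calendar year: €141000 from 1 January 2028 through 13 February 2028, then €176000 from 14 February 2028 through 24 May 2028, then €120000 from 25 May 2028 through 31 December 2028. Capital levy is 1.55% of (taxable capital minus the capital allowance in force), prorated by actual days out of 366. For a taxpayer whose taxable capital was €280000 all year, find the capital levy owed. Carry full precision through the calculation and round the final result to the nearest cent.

1 January – 13 February 2028: 44 days, exemption €141000 → (€280000 − €141000) × 1.55% × 44/366 = €259.0109
14 February – 24 May 2028: 101 days, exemption €176000 → (€280000 − €176000) × 1.55% × 101/366 = €444.8415
25 May – 31 December 2028: 221 days, exemption €120000 → (€280000 − €120000) × 1.55% × 221/366 = €1497.4863
Total = €2201.3388

€2201.34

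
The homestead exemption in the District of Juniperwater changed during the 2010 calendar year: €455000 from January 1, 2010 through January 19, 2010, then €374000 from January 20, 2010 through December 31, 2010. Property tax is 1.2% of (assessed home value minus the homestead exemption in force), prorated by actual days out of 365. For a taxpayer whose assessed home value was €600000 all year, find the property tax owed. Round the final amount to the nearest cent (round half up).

January 1 – January 19, 2010: 19 days, exemption €455000 → (€600000 − €455000) × 1.2% × 19/365 = €90.5753
January 20 – December 31, 2010: 346 days, exemption €374000 → (€600000 − €374000) × 1.2% × 346/365 = €2570.8274
Total = €2661.4027

€2661.40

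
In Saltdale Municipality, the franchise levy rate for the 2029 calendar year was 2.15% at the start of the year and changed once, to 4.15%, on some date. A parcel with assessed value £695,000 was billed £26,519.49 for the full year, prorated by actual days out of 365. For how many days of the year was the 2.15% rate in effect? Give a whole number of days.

61 days

Let d = days at the first rate; then 365 − d days at the second rate.
£695,000 × [2.15%·d + 4.15%·(365−d)] / 365 = £26,519.49
Solving gives d = 61, so the new rate took effect on March 3, 2029.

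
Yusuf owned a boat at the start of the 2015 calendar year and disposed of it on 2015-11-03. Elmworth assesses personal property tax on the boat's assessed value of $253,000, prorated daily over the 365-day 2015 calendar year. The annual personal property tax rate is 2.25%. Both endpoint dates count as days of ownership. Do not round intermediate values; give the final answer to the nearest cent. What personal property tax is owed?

$4,787.94

Days held (2015-01-01 to 2015-11-03): 307 out of 365
Tax = $253,000 × 2.25% × 307/365 = $4,787.9384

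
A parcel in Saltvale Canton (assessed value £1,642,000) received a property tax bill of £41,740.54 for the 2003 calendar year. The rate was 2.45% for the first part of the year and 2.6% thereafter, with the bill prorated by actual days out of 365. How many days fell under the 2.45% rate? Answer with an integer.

141 days

Let d = days at the first rate; then 365 − d days at the second rate.
£1,642,000 × [2.45%·d + 2.6%·(365−d)] / 365 = £41,740.54
Solving gives d = 141, so the new rate took effect on 22 May 2003.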